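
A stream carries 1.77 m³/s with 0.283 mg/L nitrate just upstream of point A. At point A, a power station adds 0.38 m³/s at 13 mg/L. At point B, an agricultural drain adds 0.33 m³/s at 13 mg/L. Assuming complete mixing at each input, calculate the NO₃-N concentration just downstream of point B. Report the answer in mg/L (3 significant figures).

3.92 mg/L

After input A: C = (1.77·0.283 + 0.38·13) / 2.15 = 2.531 mg/L.
After input B: C = (2.15·2.531 + 0.33·13) / 2.48 = 3.924 mg/L.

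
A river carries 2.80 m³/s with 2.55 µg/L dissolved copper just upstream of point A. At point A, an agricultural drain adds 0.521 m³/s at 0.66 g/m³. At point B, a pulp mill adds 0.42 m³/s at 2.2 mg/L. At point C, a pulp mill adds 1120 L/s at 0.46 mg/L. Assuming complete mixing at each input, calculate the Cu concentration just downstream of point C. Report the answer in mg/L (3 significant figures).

0.368 mg/L

2.55 µg/L = 0.00255 mg/L.
After input A: C = (2.8·0.00255 + 0.521·0.66) / 3.321 = 0.1057 mg/L.
After input B: C = (3.321·0.1057 + 0.42·2.2) / 3.741 = 0.3408 mg/L.
1120 L/s = 1.12 m³/s.
After input C: C = (3.741·0.3408 + 1.12·0.46) / 4.861 = 0.3683 mg/L.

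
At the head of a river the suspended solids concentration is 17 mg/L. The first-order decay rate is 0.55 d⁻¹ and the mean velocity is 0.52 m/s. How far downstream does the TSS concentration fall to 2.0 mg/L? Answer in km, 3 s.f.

175 km

From C = C₀·e^(−kt), t = ln(C₀/C)/k = ln(17/2.0)/0.55 = 2.14/0.55 = 3.891 d.
Distance = v·t = 0.52 m/s × 3.362e+05 s = 1.748e+05 m = 174.8 km.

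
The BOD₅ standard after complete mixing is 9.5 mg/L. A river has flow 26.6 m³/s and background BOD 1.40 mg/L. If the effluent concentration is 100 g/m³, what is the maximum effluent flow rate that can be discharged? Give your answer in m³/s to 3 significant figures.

2.38 m³/s

Mass balance at complete mixing: C_std·(Q_w + Q_r) = Q_w·C_e + Q_r·C_b.
Rearranging, Q_w = Q_r·(C_std − C_b)/(C_e − C_std) = 26.6·(9.5 − 1.4) / (100 − 9.5) = 2.381 m³/s.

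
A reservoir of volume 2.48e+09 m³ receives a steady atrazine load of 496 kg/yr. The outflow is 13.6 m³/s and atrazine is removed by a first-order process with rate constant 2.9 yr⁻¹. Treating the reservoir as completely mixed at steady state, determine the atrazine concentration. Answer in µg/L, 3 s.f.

Outflow Q = 13.6 m³/s × 3.156e+07 s/yr = 4.292e+08 m³/yr.
Steady-state CSTR mass balance: W = Q·C + k·V·C, so C = W/(Q + kV).
Q + kV = 4.292e+08 + 2.9·2.48e+09 = 7.621e+09 m³/yr.
C = 496/7.621e+09 = 6.508e-08 kg/m³ = 6.508e-05 mg/L = 0.06508 µg/L.

0.0651 µg/L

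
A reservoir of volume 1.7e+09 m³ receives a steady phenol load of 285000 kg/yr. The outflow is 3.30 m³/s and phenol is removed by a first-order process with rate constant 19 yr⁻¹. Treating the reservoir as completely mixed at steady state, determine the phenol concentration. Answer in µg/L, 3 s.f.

8.80 µg/L

Outflow Q = 3.30 m³/s × 3.156e+07 s/yr = 1.041e+08 m³/yr.
Steady-state CSTR mass balance: W = Q·C + k·V·C, so C = W/(Q + kV).
Q + kV = 1.041e+08 + 19·1.7e+09 = 3.24e+10 m³/yr.
C = 285000/3.24e+10 = 8.795e-06 kg/m³ = 0.008795 mg/L = 8.795 µg/L.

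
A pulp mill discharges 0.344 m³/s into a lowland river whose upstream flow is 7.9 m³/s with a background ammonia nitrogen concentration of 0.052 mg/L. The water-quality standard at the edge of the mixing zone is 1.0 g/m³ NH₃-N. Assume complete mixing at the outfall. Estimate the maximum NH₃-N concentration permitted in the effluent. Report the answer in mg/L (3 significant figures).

Mass balance: 1·8.244 = 0.344·Cₑ + 7.9·0.052.
Cₑ = (8.244 − 0.4108) / 0.344 = 22.77 mg/L.

22.8 mg/L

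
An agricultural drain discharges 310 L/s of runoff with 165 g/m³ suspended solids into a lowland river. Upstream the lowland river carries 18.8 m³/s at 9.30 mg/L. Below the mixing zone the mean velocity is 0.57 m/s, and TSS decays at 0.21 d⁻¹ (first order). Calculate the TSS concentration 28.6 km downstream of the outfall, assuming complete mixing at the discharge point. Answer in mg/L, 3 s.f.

10.5 mg/L

310 L/s = 0.31 m³/s.
After complete mixing, C₀ = (0.31·165 + 18.8·9.3) / 19.11 = 11.83 mg/L.
Travel time t = 2.86e+04 m / 0.57 m/s = 5.018e+04 s = 0.5807 d.
C = 11.83·exp(−0.21·0.5807) = 11.83·0.8852 = 10.47 mg/L.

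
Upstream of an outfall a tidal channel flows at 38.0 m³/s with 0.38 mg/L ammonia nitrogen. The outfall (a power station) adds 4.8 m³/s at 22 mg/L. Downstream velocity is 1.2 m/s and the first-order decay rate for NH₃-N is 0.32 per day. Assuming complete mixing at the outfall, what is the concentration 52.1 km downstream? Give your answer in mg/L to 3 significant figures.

2.39 mg/L

After complete mixing, C₀ = (4.8·22 + 38·0.38) / 42.8 = 2.805 mg/L.
Travel time t = 5.21e+04 m / 1.2 m/s = 4.342e+04 s = 0.5025 d.
C = 2.805·exp(−0.32·0.5025) = 2.805·0.8515 = 2.388 mg/L.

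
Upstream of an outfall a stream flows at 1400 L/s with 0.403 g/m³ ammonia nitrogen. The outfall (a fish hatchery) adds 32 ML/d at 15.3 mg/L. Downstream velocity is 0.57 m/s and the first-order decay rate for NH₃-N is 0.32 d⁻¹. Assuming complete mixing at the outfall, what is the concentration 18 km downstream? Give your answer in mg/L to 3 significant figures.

32 ML/d = 0.3704 m³/s.
1400 L/s = 1.4 m³/s.
After complete mixing, C₀ = (0.3704·15.3 + 1.4·0.403) / 1.77 = 3.52 mg/L.
Travel time t = 1.8e+04 m / 0.57 m/s = 3.158e+04 s = 0.3655 d.
C = 3.52·exp(−0.32·0.3655) = 3.52·0.8896 = 3.131 mg/L.

3.13 mg/L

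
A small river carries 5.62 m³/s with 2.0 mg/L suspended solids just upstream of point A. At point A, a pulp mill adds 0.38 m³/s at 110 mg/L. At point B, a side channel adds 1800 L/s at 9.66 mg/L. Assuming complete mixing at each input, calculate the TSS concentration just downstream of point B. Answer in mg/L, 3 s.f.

9.03 mg/L

After input A: C = (5.62·2 + 0.38·110) / 6 = 8.84 mg/L.
1800 L/s = 1.8 m³/s.
After input B: C = (6·8.84 + 1.8·9.66) / 7.8 = 9.029 mg/L.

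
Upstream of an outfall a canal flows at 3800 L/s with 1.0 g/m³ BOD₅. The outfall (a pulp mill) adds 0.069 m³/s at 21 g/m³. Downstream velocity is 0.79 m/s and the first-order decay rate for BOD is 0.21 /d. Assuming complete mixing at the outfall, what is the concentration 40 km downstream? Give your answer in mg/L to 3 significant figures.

3800 L/s = 3.8 m³/s.
After complete mixing, C₀ = (0.069·21 + 3.8·1) / 3.869 = 1.357 mg/L.
Travel time t = 4e+04 m / 0.79 m/s = 5.063e+04 s = 0.586 d.
C = 1.357·exp(−0.21·0.586) = 1.357·0.8842 = 1.2 mg/L.

1.20 mg/L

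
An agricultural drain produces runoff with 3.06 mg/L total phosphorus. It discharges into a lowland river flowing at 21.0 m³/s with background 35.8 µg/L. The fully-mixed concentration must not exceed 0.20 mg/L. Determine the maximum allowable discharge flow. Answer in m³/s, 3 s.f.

1.21 m³/s

35.8 µg/L = 0.0358 mg/L.
Mass balance at complete mixing: C_std·(Q_w + Q_r) = Q_w·C_e + Q_r·C_b.
Rearranging, Q_w = Q_r·(C_std − C_b)/(C_e − C_std) = 21.0·(0.2 − 0.0358) / (3.06 − 0.2) = 1.206 m³/s.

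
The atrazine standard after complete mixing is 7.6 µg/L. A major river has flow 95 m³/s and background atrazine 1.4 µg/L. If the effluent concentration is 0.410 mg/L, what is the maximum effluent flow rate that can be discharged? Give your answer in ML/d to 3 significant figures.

126 ML/d

1.4 µg/L = 0.0014 mg/L.
7.6 µg/L = 0.0076 mg/L.
Mass balance at complete mixing: C_std·(Q_w + Q_r) = Q_w·C_e + Q_r·C_b.
Rearranging, Q_w = Q_r·(C_std − C_b)/(C_e − C_std) = 95·(0.0076 − 0.0014) / (0.41 − 0.0076) = 1.464 m³/s.
= 126.5 ML/d.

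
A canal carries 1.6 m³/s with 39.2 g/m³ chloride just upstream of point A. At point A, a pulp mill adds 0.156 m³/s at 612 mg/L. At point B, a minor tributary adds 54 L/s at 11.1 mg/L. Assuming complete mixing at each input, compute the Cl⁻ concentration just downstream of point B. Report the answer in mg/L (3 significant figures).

87.7 mg/L

After input A: C = (1.6·39.2 + 0.156·612) / 1.756 = 90.09 mg/L.
54 L/s = 0.054 m³/s.
After input B: C = (1.756·90.09 + 0.054·11.1) / 1.81 = 87.73 mg/L.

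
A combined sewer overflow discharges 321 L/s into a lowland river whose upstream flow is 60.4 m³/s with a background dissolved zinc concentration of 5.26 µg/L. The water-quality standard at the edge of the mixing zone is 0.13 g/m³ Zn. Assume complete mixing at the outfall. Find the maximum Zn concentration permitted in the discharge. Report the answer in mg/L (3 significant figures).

23.6 mg/L

321 L/s = 0.321 m³/s.
5.26 µg/L = 0.00526 mg/L.
Mass balance: 0.13·60.72 = 0.321·Cₑ + 60.4·0.00526.
Cₑ = (7.894 − 0.3177) / 0.321 = 23.6 mg/L.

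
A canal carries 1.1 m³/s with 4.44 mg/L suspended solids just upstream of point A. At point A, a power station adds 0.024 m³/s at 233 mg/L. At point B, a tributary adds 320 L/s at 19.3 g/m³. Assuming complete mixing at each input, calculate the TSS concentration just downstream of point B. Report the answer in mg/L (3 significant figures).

11.5 mg/L

After input A: C = (1.1·4.44 + 0.024·233) / 1.124 = 9.32 mg/L.
320 L/s = 0.32 m³/s.
After input B: C = (1.124·9.32 + 0.32·19.3) / 1.444 = 11.53 mg/L.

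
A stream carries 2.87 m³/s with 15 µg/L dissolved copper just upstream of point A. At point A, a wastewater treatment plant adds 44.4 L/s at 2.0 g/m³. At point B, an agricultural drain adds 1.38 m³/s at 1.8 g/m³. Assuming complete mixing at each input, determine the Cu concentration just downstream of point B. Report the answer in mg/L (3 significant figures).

0.609 mg/L

15 µg/L = 0.015 mg/L.
44.4 L/s = 0.0444 m³/s.
After input A: C = (2.87·0.015 + 0.0444·2) / 2.914 = 0.04524 mg/L.
After input B: C = (2.914·0.04524 + 1.38·1.8) / 4.294 = 0.6091 mg/L.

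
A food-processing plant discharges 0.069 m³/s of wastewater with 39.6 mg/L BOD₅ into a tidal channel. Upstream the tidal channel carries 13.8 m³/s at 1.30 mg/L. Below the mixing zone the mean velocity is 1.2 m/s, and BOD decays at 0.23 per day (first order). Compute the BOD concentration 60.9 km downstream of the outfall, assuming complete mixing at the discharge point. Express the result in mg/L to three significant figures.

After complete mixing, C₀ = (0.069·39.6 + 13.8·1.3) / 13.87 = 1.491 mg/L.
Travel time t = 6.09e+04 m / 1.2 m/s = 5.075e+04 s = 0.5874 d.
C = 1.491·exp(−0.23·0.5874) = 1.491·0.8736 = 1.302 mg/L.

1.30 mg/L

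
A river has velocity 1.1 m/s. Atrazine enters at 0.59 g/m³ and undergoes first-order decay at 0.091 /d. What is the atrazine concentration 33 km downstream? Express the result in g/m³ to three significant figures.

Travel time t = 33 km / 1.1 m/s = 3.3e+04/1.1 = 3e+04 s = 0.3472 d.
First-order decay: C = 0.59·exp(−0.091·0.3472) = 0.59·0.9689 = 0.5716 g/m³.

0.572 g/m³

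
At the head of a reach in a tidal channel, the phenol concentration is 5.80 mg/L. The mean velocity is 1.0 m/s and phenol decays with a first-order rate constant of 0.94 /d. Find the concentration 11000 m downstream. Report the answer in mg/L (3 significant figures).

5.15 mg/L

Travel time t = 11000 m / 1.0 m/s = 1.1e+04/1.0 = 1.1e+04 s = 0.1273 d.
First-order decay: C = 5.80·exp(−0.94·0.1273) = 5.80·0.8872 = 5.146 mg/L.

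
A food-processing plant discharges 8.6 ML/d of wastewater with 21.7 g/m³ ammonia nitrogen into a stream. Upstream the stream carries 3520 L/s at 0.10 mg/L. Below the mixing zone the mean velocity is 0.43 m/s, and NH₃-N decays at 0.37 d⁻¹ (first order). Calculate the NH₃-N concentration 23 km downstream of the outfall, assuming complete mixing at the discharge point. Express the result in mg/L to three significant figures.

8.6 ML/d = 0.09954 m³/s.
3520 L/s = 3.52 m³/s.
After complete mixing, C₀ = (0.09954·21.7 + 3.52·0.1) / 3.62 = 0.694 mg/L.
Travel time t = 2.3e+04 m / 0.43 m/s = 5.349e+04 s = 0.6191 d.
C = 0.694·exp(−0.37·0.6191) = 0.694·0.7953 = 0.5519 mg/L.

0.552 mg/L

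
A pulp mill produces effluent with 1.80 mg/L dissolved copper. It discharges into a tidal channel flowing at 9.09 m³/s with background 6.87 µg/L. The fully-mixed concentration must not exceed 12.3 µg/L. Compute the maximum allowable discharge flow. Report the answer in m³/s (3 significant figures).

0.0276 m³/s

6.87 µg/L = 0.00687 mg/L.
12.3 µg/L = 0.0123 mg/L.
Mass balance at complete mixing: C_std·(Q_w + Q_r) = Q_w·C_e + Q_r·C_b.
Rearranging, Q_w = Q_r·(C_std − C_b)/(C_e − C_std) = 9.09·(0.0123 − 0.00687) / (1.8 − 0.0123) = 0.02761 m³/s.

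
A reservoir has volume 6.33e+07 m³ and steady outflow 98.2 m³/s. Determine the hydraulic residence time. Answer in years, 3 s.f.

Q = 98.2 m³/s × 3.156e+07 s/yr = 3.099e+09 m³/yr.
Hydraulic residence time τ = V/Q = 6.33e+07/3.099e+09 = 0.02043 yr.

0.0204 yr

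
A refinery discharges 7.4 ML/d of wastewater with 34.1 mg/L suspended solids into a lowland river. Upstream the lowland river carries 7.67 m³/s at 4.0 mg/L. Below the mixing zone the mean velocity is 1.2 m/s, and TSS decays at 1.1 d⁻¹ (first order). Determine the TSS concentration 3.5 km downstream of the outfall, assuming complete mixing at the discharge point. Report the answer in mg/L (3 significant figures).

7.4 ML/d = 0.08565 m³/s.
After complete mixing, C₀ = (0.08565·34.1 + 7.67·4) / 7.756 = 4.332 mg/L.
Travel time t = 3500 m / 1.2 m/s = 2917 s = 0.03376 d.
C = 4.332·exp(−1.1·0.03376) = 4.332·0.9635 = 4.174 mg/L.

4.17 mg/L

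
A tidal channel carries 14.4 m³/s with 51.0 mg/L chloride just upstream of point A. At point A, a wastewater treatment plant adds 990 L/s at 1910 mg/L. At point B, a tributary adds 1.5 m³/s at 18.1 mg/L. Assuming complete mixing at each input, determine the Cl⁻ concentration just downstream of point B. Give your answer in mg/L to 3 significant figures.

157 mg/L

990 L/s = 0.99 m³/s.
After input A: C = (14.4·51 + 0.99·1910) / 15.39 = 170.6 mg/L.
After input B: C = (15.39·170.6 + 1.5·18.1) / 16.89 = 157 mg/L.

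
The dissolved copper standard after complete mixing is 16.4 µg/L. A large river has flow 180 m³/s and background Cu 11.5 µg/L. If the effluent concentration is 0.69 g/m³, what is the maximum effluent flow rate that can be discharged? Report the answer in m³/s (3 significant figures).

1.31 m³/s

11.5 µg/L = 0.0115 mg/L.
16.4 µg/L = 0.0164 mg/L.
Mass balance at complete mixing: C_std·(Q_w + Q_r) = Q_w·C_e + Q_r·C_b.
Rearranging, Q_w = Q_r·(C_std − C_b)/(C_e − C_std) = 180·(0.0164 − 0.0115) / (0.69 − 0.0164) = 1.309 m³/s.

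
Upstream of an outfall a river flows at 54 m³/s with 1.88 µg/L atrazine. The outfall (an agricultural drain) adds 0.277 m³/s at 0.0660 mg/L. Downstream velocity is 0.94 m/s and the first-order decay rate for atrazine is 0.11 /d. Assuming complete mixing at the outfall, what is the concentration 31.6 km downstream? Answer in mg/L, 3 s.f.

0.00211 mg/L

1.88 µg/L = 0.00188 mg/L.
After complete mixing, C₀ = (0.277·0.066 + 54·0.00188) / 54.28 = 0.002207 mg/L.
Travel time t = 3.16e+04 m / 0.94 m/s = 3.362e+04 s = 0.3891 d.
C = 0.002207·exp(−0.11·0.3891) = 0.002207·0.9581 = 0.002115 mg/L.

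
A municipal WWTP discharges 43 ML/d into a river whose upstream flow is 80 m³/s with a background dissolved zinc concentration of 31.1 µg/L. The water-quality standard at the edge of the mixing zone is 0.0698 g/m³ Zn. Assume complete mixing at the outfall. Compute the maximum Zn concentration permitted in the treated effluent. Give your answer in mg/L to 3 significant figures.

43 ML/d = 0.4977 m³/s.
31.1 µg/L = 0.0311 mg/L.
Mass balance: 0.0698·80.5 = 0.4977·Cₑ + 80·0.0311.
Cₑ = (5.619 − 2.488) / 0.4977 = 6.291 mg/L.

6.29 mg/L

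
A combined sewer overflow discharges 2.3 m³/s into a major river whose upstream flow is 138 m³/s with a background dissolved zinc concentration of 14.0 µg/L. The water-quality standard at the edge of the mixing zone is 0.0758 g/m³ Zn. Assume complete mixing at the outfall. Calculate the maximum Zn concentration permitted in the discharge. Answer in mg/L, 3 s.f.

3.78 mg/L

14.0 µg/L = 0.014 mg/L.
Mass balance: 0.0758·140.3 = 2.3·Cₑ + 138·0.014.
Cₑ = (10.63 − 1.932) / 2.3 = 3.784 mg/L.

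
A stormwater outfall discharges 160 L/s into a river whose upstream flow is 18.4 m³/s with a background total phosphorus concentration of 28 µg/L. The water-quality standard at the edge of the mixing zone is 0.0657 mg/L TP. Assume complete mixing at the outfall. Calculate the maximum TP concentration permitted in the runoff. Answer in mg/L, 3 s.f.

4.40 mg/L

160 L/s = 0.16 m³/s.
28 µg/L = 0.028 mg/L.
Mass balance: 0.0657·18.56 = 0.16·Cₑ + 18.4·0.028.
Cₑ = (1.219 − 0.5152) / 0.16 = 4.401 mg/L.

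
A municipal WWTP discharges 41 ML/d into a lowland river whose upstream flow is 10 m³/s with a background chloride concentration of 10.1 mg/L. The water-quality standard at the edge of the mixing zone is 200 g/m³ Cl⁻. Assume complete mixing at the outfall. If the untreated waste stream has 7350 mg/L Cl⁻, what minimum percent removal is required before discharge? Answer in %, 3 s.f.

41 ML/d = 0.4745 m³/s.
Mass balance: 200·10.47 = 0.4745·Cₑ + 10·10.1.
Cₑ = (2095 − 101) / 0.4745 = 4202 mg/L.
Required removal = 1 − 4202/7350 = 42.83 %.

42.8 %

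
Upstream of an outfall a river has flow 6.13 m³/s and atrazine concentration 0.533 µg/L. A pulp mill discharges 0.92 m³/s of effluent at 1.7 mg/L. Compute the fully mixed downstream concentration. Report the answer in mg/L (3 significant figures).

0.533 µg/L = 0.000533 mg/L.
Flow-weighted mixing gives C = (0.92·1.7 + 6.13·0.000533) / (0.92 + 6.13) = 1.567/7.05 = 0.2223 mg/L.

0.222 mg/L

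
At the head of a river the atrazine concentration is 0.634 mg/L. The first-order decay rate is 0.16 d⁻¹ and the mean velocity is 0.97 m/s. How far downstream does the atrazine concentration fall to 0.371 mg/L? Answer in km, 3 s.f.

From C = C₀·e^(−kt), t = ln(C₀/C)/k = ln(0.634/0.371)/0.16 = 0.5358/0.16 = 3.349 d.
Distance = v·t = 0.97 m/s × 2.894e+05 s = 2.807e+05 m = 280.7 km.

281 km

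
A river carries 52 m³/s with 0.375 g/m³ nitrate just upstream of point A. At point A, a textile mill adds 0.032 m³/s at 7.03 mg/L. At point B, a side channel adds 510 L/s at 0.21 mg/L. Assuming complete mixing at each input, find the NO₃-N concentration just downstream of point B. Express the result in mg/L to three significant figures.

After input A: C = (52·0.375 + 0.032·7.03) / 52.03 = 0.3791 mg/L.
510 L/s = 0.51 m³/s.
After input B: C = (52.03·0.3791 + 0.51·0.21) / 52.54 = 0.3775 mg/L.

0.377 mg/L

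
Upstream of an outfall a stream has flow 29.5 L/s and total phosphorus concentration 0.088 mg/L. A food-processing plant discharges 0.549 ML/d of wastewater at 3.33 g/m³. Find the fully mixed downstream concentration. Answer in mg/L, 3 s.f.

0.663 mg/L

0.549 ML/d = 0.006354 m³/s.
29.5 L/s = 0.0295 m³/s.
By mass balance at complete mixing, C = (0.006354·3.33 + 0.0295·0.088) / (0.006354 + 0.0295) = 0.02376/0.03585 = 0.6626 mg/L.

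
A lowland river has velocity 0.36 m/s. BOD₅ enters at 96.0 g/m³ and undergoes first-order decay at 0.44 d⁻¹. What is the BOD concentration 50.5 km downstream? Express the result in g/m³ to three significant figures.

47.0 g/m³

Travel time t = 50.5 km / 0.36 m/s = 5.05e+04/0.36 = 1.403e+05 s = 1.624 d.
First-order decay: C = 96.0·exp(−0.44·1.624) = 96.0·0.4895 = 46.99 g/m³.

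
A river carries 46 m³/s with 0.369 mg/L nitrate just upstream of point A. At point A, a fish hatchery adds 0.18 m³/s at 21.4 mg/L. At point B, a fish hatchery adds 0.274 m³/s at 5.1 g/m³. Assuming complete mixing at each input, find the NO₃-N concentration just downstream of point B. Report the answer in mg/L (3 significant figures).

After input A: C = (46·0.369 + 0.18·21.4) / 46.18 = 0.451 mg/L.
After input B: C = (46.18·0.451 + 0.274·5.1) / 46.45 = 0.4784 mg/L.

0.478 mg/L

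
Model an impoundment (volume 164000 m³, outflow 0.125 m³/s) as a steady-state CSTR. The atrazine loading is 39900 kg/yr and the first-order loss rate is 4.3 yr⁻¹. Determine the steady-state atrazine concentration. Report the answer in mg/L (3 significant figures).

Outflow Q = 0.125 m³/s × 3.156e+07 s/yr = 3.945e+06 m³/yr.
Steady-state CSTR mass balance: W = Q·C + k·V·C, so C = W/(Q + kV).
Q + kV = 3.945e+06 + 4.3·164000 = 4.65e+06 m³/yr.
C = 39900/4.65e+06 = 0.008581 kg/m³ = 8.581 mg/L.

8.58 mg/L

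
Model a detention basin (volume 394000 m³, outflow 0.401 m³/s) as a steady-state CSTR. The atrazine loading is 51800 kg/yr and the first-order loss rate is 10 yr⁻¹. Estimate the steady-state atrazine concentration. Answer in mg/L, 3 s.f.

Outflow Q = 0.401 m³/s × 3.156e+07 s/yr = 1.265e+07 m³/yr.
Steady-state CSTR mass balance: W = Q·C + k·V·C, so C = W/(Q + kV).
Q + kV = 1.265e+07 + 10·394000 = 1.659e+07 m³/yr.
C = 51800/1.659e+07 = 0.003121 kg/m³ = 3.121 mg/L.

3.12 mg/L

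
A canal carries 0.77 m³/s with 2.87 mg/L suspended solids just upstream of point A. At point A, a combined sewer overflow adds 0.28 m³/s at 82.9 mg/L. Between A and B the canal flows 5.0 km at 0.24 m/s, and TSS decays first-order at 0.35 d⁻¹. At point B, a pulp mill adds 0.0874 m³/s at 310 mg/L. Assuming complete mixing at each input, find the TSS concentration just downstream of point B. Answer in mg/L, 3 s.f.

After input A: C = (0.77·2.87 + 0.28·82.9) / 1.05 = 24.21 mg/L.
Over the 5.0 km reach to input B (t = 2.083e+04 s = 0.2411 d), decay gives C = 24.21·exp(−0.35·0.2411) = 22.25 mg/L.
After input B: C = (1.05·22.25 + 0.0874·310) / 1.137 = 44.36 mg/L.

44.4 mg/L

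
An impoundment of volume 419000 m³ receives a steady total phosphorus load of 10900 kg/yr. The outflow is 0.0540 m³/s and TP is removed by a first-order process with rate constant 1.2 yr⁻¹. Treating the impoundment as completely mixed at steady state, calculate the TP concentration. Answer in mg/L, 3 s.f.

4.94 mg/L

Outflow Q = 0.0540 m³/s × 3.156e+07 s/yr = 1.704e+06 m³/yr.
Steady-state CSTR mass balance: W = Q·C + k·V·C, so C = W/(Q + kV).
Q + kV = 1.704e+06 + 1.2·419000 = 2.207e+06 m³/yr.
C = 10900/2.207e+06 = 0.004939 kg/m³ = 4.939 mg/L.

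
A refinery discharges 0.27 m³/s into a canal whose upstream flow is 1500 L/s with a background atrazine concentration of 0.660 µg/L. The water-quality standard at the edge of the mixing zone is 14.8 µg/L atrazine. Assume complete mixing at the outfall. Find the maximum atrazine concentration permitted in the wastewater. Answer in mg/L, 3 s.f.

1500 L/s = 1.5 m³/s.
0.660 µg/L = 0.00066 mg/L.
14.8 µg/L = 0.0148 mg/L.
Mass balance: 0.0148·1.77 = 0.27·Cₑ + 1.5·0.00066.
Cₑ = (0.0262 − 0.00099) / 0.27 = 0.09336 mg/L.

0.0934 mg/L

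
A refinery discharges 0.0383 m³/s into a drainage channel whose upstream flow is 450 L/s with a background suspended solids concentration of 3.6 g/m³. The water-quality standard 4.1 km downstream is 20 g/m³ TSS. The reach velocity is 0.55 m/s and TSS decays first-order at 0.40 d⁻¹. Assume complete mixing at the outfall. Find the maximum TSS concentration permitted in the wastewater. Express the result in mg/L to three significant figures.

450 L/s = 0.45 m³/s.
Travel time to the compliance point: t = 4100/0.55 = 7455 s = 0.08628 d; decay factor exp(−0.40·0.08628) = 0.9661.
So the concentration just after mixing may be at most 20/0.9661 = 20.7 mg/L.
Mass balance: 20.7·0.4883 = 0.0383·Cₑ + 0.45·3.6.
Cₑ = (10.11 − 1.62) / 0.0383 = 221.6 mg/L.

222 mg/L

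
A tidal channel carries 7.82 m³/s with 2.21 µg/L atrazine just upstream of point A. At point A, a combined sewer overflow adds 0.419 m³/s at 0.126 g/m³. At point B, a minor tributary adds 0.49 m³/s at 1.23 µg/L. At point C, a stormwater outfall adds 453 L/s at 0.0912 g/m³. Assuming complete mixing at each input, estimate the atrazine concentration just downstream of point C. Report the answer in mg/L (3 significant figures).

0.0122 mg/L

2.21 µg/L = 0.00221 mg/L.
After input A: C = (7.82·0.00221 + 0.419·0.126) / 8.239 = 0.008505 mg/L.
1.23 µg/L = 0.00123 mg/L.
After input B: C = (8.239·0.008505 + 0.49·0.00123) / 8.729 = 0.008097 mg/L.
453 L/s = 0.453 m³/s.
After input C: C = (8.729·0.008097 + 0.453·0.0912) / 9.182 = 0.0122 mg/L.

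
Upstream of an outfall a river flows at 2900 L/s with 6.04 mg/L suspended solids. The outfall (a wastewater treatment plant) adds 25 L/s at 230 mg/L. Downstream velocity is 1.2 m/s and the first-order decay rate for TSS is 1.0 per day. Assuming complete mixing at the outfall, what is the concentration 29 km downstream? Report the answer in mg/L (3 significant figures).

6.01 mg/L

25 L/s = 0.025 m³/s.
2900 L/s = 2.9 m³/s.
After complete mixing, C₀ = (0.025·230 + 2.9·6.04) / 2.925 = 7.954 mg/L.
Travel time t = 2.9e+04 m / 1.2 m/s = 2.417e+04 s = 0.2797 d.
C = 7.954·exp(−1.0·0.2797) = 7.954·0.756 = 6.013 mg/L.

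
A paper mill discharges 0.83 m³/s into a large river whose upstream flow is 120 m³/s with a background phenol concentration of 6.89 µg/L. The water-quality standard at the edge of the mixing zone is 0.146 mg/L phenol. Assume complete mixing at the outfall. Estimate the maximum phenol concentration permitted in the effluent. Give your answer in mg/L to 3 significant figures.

20.3 mg/L

6.89 µg/L = 0.00689 mg/L.
Mass balance: 0.146·120.8 = 0.83·Cₑ + 120·0.00689.
Cₑ = (17.64 − 0.8268) / 0.83 = 20.26 mg/L.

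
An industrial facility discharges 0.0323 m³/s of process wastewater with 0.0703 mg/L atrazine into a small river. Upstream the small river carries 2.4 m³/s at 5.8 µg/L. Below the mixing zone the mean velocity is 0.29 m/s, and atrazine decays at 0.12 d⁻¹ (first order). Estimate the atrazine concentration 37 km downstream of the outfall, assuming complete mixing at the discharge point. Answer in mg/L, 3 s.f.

5.8 µg/L = 0.0058 mg/L.
After complete mixing, C₀ = (0.0323·0.0703 + 2.4·0.0058) / 2.432 = 0.006657 mg/L.
Travel time t = 3.7e+04 m / 0.29 m/s = 1.276e+05 s = 1.477 d.
C = 0.006657·exp(−0.12·1.477) = 0.006657·0.8376 = 0.005576 mg/L.

0.00558 mg/L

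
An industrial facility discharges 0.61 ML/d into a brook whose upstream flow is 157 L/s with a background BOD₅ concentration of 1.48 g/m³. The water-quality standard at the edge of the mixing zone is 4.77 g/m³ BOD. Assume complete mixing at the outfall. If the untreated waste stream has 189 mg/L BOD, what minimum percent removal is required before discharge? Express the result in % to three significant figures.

0.61 ML/d = 0.00706 m³/s.
157 L/s = 0.157 m³/s.
Mass balance: 4.77·0.1641 = 0.00706·Cₑ + 0.157·1.48.
Cₑ = (0.7826 − 0.2324) / 0.00706 = 77.93 mg/L.
Required removal = 1 − 77.93/189 = 58.77 %.

58.8 %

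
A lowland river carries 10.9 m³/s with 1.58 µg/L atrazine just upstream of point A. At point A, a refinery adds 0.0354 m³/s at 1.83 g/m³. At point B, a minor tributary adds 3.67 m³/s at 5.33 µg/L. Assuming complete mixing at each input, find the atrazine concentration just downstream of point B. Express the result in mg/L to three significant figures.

0.00695 mg/L

1.58 µg/L = 0.00158 mg/L.
After input A: C = (10.9·0.00158 + 0.0354·1.83) / 10.94 = 0.007499 mg/L.
5.33 µg/L = 0.00533 mg/L.
After input B: C = (10.94·0.007499 + 3.67·0.00533) / 14.61 = 0.006954 mg/L.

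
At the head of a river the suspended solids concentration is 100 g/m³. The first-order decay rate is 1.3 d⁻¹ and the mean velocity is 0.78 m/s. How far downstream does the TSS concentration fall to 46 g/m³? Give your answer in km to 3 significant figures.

40.3 km

From C = C₀·e^(−kt), t = ln(C₀/C)/k = ln(100/46)/1.3 = 0.7765/1.3 = 0.5973 d.
Distance = v·t = 0.78 m/s × 5.161e+04 s = 4.026e+04 m = 40.26 km.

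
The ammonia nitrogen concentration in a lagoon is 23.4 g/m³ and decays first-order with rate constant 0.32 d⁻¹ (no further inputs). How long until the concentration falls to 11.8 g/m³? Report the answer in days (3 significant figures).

t = ln(C₀/C)/k = ln(23.4/11.8)/0.32 = 0.6846/0.32 = 2.139 d.

2.14 d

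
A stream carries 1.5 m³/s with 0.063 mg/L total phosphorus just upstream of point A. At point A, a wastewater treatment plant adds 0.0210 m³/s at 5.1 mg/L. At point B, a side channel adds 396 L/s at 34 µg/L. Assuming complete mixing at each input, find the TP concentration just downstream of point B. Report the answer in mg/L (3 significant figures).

0.112 mg/L

After input A: C = (1.5·0.063 + 0.021·5.1) / 1.521 = 0.1325 mg/L.
396 L/s = 0.396 m³/s.
34 µg/L = 0.034 mg/L.
After input B: C = (1.521·0.1325 + 0.396·0.034) / 1.917 = 0.1122 mg/L.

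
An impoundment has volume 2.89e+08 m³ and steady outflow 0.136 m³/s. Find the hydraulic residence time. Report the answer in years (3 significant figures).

Q = 0.136 m³/s × 3.156e+07 s/yr = 4.292e+06 m³/yr.
Hydraulic residence time τ = V/Q = 2.89e+08/4.292e+06 = 67.34 yr.

67.3 yr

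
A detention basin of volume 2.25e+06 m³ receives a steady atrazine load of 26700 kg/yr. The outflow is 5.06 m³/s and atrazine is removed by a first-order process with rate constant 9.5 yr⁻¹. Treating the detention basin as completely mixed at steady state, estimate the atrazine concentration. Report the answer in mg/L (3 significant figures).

Outflow Q = 5.06 m³/s × 3.156e+07 s/yr = 1.597e+08 m³/yr.
Steady-state CSTR mass balance: W = Q·C + k·V·C, so C = W/(Q + kV).
Q + kV = 1.597e+08 + 9.5·2.25e+06 = 1.811e+08 m³/yr.
C = 26700/1.811e+08 = 0.0001475 kg/m³ = 0.1475 mg/L.

0.147 mg/L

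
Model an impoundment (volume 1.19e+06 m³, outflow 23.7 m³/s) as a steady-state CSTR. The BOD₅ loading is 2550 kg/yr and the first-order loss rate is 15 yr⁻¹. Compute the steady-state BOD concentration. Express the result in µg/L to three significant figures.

Outflow Q = 23.7 m³/s × 3.156e+07 s/yr = 7.479e+08 m³/yr.
Steady-state CSTR mass balance: W = Q·C + k·V·C, so C = W/(Q + kV).
Q + kV = 7.479e+08 + 15·1.19e+06 = 7.658e+08 m³/yr.
C = 2550/7.658e+08 = 3.33e-06 kg/m³ = 0.00333 mg/L = 3.33 µg/L.

3.33 µg/L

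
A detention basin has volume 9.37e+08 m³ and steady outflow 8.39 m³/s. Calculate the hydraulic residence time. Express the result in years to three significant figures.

Q = 8.39 m³/s × 3.156e+07 s/yr = 2.648e+08 m³/yr.
Hydraulic residence time τ = V/Q = 9.37e+08/2.648e+08 = 3.539 yr.

3.54 yr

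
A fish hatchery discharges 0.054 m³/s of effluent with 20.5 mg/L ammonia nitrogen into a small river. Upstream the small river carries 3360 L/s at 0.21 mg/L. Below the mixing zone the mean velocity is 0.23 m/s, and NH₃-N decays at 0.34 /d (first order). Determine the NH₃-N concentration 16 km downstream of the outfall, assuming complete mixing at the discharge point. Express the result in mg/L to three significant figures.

0.404 mg/L

3360 L/s = 3.36 m³/s.
After complete mixing, C₀ = (0.054·20.5 + 3.36·0.21) / 3.414 = 0.5309 mg/L.
Travel time t = 1.6e+04 m / 0.23 m/s = 6.957e+04 s = 0.8052 d.
C = 0.5309·exp(−0.34·0.8052) = 0.5309·0.7605 = 0.4038 mg/L.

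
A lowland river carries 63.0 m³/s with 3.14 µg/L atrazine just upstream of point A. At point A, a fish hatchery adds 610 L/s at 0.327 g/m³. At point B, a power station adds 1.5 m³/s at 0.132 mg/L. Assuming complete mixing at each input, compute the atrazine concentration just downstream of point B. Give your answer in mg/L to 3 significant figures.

0.00914 mg/L

3.14 µg/L = 0.00314 mg/L.
610 L/s = 0.61 m³/s.
After input A: C = (63·0.00314 + 0.61·0.327) / 63.61 = 0.006246 mg/L.
After input B: C = (63.61·0.006246 + 1.5·0.132) / 65.11 = 0.009143 mg/L.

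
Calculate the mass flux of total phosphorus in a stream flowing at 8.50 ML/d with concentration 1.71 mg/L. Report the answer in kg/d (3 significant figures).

8.50 ML/d = 0.09838 m³/s.
Mass flux = Q·C = 0.09838 m³/s × 1.71 g/m³ = 0.1682 g/s.
= 0.1682 g/s × 86.4 = 14.54 kg/d.

14.5 kg/d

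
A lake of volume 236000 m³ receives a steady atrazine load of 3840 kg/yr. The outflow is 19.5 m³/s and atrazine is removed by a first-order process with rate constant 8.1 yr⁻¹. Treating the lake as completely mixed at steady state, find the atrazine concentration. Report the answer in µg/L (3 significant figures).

Outflow Q = 19.5 m³/s × 3.156e+07 s/yr = 6.154e+08 m³/yr.
Steady-state CSTR mass balance: W = Q·C + k·V·C, so C = W/(Q + kV).
Q + kV = 6.154e+08 + 8.1·236000 = 6.173e+08 m³/yr.
C = 3840/6.173e+08 = 6.221e-06 kg/m³ = 0.006221 mg/L = 6.221 µg/L.

6.22 µg/L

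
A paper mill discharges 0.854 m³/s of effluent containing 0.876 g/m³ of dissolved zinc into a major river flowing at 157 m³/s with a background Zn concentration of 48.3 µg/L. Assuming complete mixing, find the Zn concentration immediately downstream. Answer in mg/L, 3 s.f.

48.3 µg/L = 0.0483 mg/L.
By mass balance at complete mixing, C = (0.854·0.876 + 157·0.0483) / (0.854 + 157) = 8.331/157.9 = 0.05278 mg/L.

0.0528 mg/L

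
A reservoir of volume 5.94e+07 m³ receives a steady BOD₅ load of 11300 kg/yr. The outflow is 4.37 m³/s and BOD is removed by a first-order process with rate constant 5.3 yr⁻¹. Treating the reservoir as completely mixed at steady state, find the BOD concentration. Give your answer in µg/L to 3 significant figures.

Outflow Q = 4.37 m³/s × 3.156e+07 s/yr = 1.379e+08 m³/yr.
Steady-state CSTR mass balance: W = Q·C + k·V·C, so C = W/(Q + kV).
Q + kV = 1.379e+08 + 5.3·5.94e+07 = 4.527e+08 m³/yr.
C = 11300/4.527e+08 = 2.496e-05 kg/m³ = 0.02496 mg/L = 24.96 µg/L.

25.0 µg/L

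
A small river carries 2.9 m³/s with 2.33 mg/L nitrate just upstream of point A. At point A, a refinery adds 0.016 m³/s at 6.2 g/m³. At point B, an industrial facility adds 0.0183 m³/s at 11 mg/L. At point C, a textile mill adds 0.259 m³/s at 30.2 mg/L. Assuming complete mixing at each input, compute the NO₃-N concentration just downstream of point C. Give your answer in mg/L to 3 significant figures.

After input A: C = (2.9·2.33 + 0.016·6.2) / 2.916 = 2.351 mg/L.
After input B: C = (2.916·2.351 + 0.0183·11) / 2.934 = 2.405 mg/L.
After input C: C = (2.934·2.405 + 0.259·30.2) / 3.193 = 4.66 mg/L.

4.66 mg/L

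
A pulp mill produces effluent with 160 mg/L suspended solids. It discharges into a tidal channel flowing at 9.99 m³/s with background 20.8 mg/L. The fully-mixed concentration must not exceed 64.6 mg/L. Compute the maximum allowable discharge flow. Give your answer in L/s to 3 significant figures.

4590 L/s

Mass balance at complete mixing: C_std·(Q_w + Q_r) = Q_w·C_e + Q_r·C_b.
Rearranging, Q_w = Q_r·(C_std − C_b)/(C_e − C_std) = 9.99·(64.6 − 20.8) / (160 − 64.6) = 4.587 m³/s.
= 4587 L/s.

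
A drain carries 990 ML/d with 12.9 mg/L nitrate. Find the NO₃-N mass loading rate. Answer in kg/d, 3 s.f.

990 ML/d = 11.46 m³/s.
Mass flux = Q·C = 11.46 m³/s × 12.9 g/m³ = 147.8 g/s.
= 147.8 g/s × 86.4 = 1.277e+04 kg/d.

12800 kg/d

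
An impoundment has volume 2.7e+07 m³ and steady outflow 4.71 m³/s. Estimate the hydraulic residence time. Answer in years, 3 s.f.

Q = 4.71 m³/s × 3.156e+07 s/yr = 1.486e+08 m³/yr.
Hydraulic residence time τ = V/Q = 2.7e+07/1.486e+08 = 0.1817 yr.

0.182 yr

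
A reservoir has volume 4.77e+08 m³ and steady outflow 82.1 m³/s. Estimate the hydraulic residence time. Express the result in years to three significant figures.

0.184 yr

Q = 82.1 m³/s × 3.156e+07 s/yr = 2.591e+09 m³/yr.
Hydraulic residence time τ = V/Q = 4.77e+08/2.591e+09 = 0.1841 yr.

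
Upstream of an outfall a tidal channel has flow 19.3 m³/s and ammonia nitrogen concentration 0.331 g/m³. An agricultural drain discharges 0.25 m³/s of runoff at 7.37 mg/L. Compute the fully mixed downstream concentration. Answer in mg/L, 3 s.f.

By mass balance at complete mixing, C = (0.25·7.37 + 19.3·0.331) / (0.25 + 19.3) = 8.231/19.55 = 0.421 mg/L.

0.421 mg/L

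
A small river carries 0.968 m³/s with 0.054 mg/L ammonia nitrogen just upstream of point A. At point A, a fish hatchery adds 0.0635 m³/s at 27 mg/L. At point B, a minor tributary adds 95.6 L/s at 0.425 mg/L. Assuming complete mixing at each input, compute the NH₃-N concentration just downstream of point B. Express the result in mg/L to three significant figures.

After input A: C = (0.968·0.054 + 0.0635·27) / 1.031 = 1.713 mg/L.
95.6 L/s = 0.0956 m³/s.
After input B: C = (1.031·1.713 + 0.0956·0.425) / 1.127 = 1.604 mg/L.

1.60 mg/L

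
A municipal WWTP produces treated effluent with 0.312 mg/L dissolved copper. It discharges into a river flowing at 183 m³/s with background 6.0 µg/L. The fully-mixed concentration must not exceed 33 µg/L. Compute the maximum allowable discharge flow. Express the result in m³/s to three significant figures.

17.7 m³/s

6.0 µg/L = 0.006 mg/L.
33 µg/L = 0.033 mg/L.
Mass balance at complete mixing: C_std·(Q_w + Q_r) = Q_w·C_e + Q_r·C_b.
Rearranging, Q_w = Q_r·(C_std − C_b)/(C_e − C_std) = 183·(0.033 − 0.006) / (0.312 − 0.033) = 17.71 m³/s.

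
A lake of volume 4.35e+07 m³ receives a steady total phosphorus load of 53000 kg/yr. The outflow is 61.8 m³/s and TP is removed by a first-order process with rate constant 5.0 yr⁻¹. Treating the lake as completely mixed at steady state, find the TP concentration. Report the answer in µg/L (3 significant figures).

Outflow Q = 61.8 m³/s × 3.156e+07 s/yr = 1.95e+09 m³/yr.
Steady-state CSTR mass balance: W = Q·C + k·V·C, so C = W/(Q + kV).
Q + kV = 1.95e+09 + 5.0·4.35e+07 = 2.168e+09 m³/yr.
C = 53000/2.168e+09 = 2.445e-05 kg/m³ = 0.02445 mg/L = 24.45 µg/L.

24.4 µg/L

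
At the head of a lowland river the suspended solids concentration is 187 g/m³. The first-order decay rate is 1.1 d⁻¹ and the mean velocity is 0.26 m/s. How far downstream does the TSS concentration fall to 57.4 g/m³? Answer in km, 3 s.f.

From C = C₀·e^(−kt), t = ln(C₀/C)/k = ln(187/57.4)/1.1 = 1.181/1.1 = 1.074 d.
Distance = v·t = 0.26 m/s × 9.277e+04 s = 2.412e+04 m = 24.12 km.

24.1 km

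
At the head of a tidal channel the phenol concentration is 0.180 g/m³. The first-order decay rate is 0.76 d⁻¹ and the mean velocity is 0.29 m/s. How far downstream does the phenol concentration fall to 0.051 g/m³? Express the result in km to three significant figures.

41.6 km

From C = C₀·e^(−kt), t = ln(C₀/C)/k = ln(0.180/0.051)/0.76 = 1.261/0.76 = 1.659 d.
Distance = v·t = 0.29 m/s × 1.434e+05 s = 4.158e+04 m = 41.58 km.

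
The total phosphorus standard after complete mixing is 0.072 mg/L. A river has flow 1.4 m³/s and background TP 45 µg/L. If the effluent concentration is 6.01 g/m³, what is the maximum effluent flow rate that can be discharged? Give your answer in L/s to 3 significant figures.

6.37 L/s

45 µg/L = 0.045 mg/L.
Mass balance at complete mixing: C_std·(Q_w + Q_r) = Q_w·C_e + Q_r·C_b.
Rearranging, Q_w = Q_r·(C_std − C_b)/(C_e − C_std) = 1.4·(0.072 − 0.045) / (6.01 − 0.072) = 0.006366 m³/s.
= 6.366 L/s.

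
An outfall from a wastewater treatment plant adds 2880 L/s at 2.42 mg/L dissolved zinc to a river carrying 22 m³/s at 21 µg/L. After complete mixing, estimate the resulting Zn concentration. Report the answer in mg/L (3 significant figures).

0.299 mg/L

2880 L/s = 2.88 m³/s.
21 µg/L = 0.021 mg/L.
Flow-weighted mixing gives C = (2.88·2.42 + 22·0.021) / (2.88 + 22) = 7.432/24.88 = 0.2987 mg/L.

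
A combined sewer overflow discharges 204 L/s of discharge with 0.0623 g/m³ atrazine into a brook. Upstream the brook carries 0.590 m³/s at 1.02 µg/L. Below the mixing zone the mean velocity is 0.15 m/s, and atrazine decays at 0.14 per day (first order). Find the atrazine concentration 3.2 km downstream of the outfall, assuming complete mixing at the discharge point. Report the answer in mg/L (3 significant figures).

0.0162 mg/L

204 L/s = 0.204 m³/s.
1.02 µg/L = 0.00102 mg/L.
After complete mixing, C₀ = (0.204·0.0623 + 0.59·0.00102) / 0.794 = 0.01676 mg/L.
Travel time t = 3200 m / 0.15 m/s = 2.133e+04 s = 0.2469 d.
C = 0.01676·exp(−0.14·0.2469) = 0.01676·0.966 = 0.01619 mg/L.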